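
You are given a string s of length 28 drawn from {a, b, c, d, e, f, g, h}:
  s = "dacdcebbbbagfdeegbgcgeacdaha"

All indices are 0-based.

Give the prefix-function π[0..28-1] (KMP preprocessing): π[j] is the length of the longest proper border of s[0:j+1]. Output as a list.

π[0] = 0
j=1 s[j]='a': π[1]=0 (border '')
j=2 s[j]='c': π[2]=0 (border '')
j=3 s[j]='d': π[3]=1 (border 'd')
j=4 s[j]='c': k: 1→0; π[4]=0 (border '')
j=5 s[j]='e': π[5]=0 (border '')
j=6 s[j]='b': π[6]=0 (border '')
j=7 s[j]='b': π[7]=0 (border '')
j=8 s[j]='b': π[8]=0 (border '')
j=9 s[j]='b': π[9]=0 (border '')
j=10 s[j]='a': π[10]=0 (border '')
j=11 s[j]='g': π[11]=0 (border '')
j=12 s[j]='f': π[12]=0 (border '')
j=13 s[j]='d': π[13]=1 (border 'd')
j=14 s[j]='e': k: 1→0; π[14]=0 (border '')
j=15 s[j]='e': π[15]=0 (border '')
j=16 s[j]='g': π[16]=0 (border '')
j=17 s[j]='b': π[17]=0 (border '')
j=18 s[j]='g': π[18]=0 (border '')
j=19 s[j]='c': π[19]=0 (border '')
j=20 s[j]='g': π[20]=0 (border '')
j=21 s[j]='e': π[21]=0 (border '')
j=22 s[j]='a': π[22]=0 (border '')
j=23 s[j]='c': π[23]=0 (border '')
j=24 s[j]='d': π[24]=1 (border 'd')
j=25 s[j]='a': π[25]=2 (border 'da')
j=26 s[j]='h': k: 2→0; π[26]=0 (border '')
j=27 s[j]='a': π[27]=0 (border '')

[0, 0, 0, 1, 0, 0, 0, 0, 0, 0, 0, 0, 0, 1, 0, 0, 0, 0, 0, 0, 0, 0, 0, 0, 1, 2, 0, 0]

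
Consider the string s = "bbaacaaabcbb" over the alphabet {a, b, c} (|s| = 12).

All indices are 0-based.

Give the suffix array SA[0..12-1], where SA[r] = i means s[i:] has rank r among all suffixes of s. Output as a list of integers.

[5, 6, 2, 7, 3, 11, 1, 10, 0, 8, 4, 9]

rank | idx | suffix
   0 |   5 | aaabcbb
   1 |   6 | aabcbb
   2 |   2 | aacaaabcbb
   3 |   7 | abcbb
   4 |   3 | acaaabcbb
   5 |  11 | b
   6 |   1 | baacaaabcbb
   7 |  10 | bb
   8 |   0 | bbaacaaabcbb
   9 |   8 | bcbb
  10 |   4 | caaabcbb
  11 |   9 | cbb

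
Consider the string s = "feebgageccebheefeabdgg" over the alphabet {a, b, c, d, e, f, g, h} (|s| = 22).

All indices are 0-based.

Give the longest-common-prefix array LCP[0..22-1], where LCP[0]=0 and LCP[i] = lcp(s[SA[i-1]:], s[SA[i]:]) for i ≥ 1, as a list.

rank→(start, suffix):
  0 → (17, 'abdgg')
  1 → (5, 'ageccebheefeabdgg')
  2 → (18, 'bdgg')
  3 → (3, 'bgageccebheefeabdgg')
  4 → (11, 'bheefeabdgg')
  5 → (8, 'ccebheefeabdgg')
  6 → (9, 'cebheefeabdgg')
  7 → (19, 'dgg')
  8 → (16, 'eabdgg')
  9 → (2, 'ebgageccebheefeabdgg')
  10 → (10, 'ebheefeabdgg')
  11 → (7, 'eccebheefeabdgg')
  12 → (1, 'eebgageccebheefeabdgg')
  13 → (13, 'eefeabdgg')
  14 → (14, 'efeabdgg')
  15 → (15, 'feabdgg')
  16 → (0, 'feebgageccebheefeabdgg')
  17 → (21, 'g')
  18 → (4, 'gageccebheefeabdgg')
  19 → (6, 'geccebheefeabdgg')
  20 → (20, 'gg')
  21 → (12, 'heefeabdgg')

SA = [17, 5, 18, 3, 11, 8, 9, 19, 16, 2, 10, 7, 1, 13, 14, 15, 0, 21, 4, 6, 20, 12]
rank  pair      lcp
   1  s[17:],s[5:]  1  'a'
   2  s[5:],s[18:]  0  ''
   3  s[18:],s[3:]  1  'b'
   4  s[3:],s[11:]  1  'b'
   5  s[11:],s[8:]  0  ''
   6  s[8:],s[9:]  1  'c'
   7  s[9:],s[19:]  0  ''
   8  s[19:],s[16:]  0  ''
   9  s[16:],s[2:]  1  'e'
  10  s[2:],s[10:]  2  'eb'
  11  s[10:],s[7:]  1  'e'
  12  s[7:],s[1:]  1  'e'
  13  s[1:],s[13:]  2  'ee'
  14  s[13:],s[14:]  1  'e'
  15  s[14:],s[15:]  0  ''
  16  s[15:],s[0:]  2  'fe'
  17  s[0:],s[21:]  0  ''
  18  s[21:],s[4:]  1  'g'
  19  s[4:],s[6:]  1  'g'
  20  s[6:],s[20:]  1  'g'
  21  s[20:],s[12:]  0  ''

[0, 1, 0, 1, 1, 0, 1, 0, 0, 1, 2, 1, 1, 2, 1, 0, 2, 0, 1, 1, 1, 0]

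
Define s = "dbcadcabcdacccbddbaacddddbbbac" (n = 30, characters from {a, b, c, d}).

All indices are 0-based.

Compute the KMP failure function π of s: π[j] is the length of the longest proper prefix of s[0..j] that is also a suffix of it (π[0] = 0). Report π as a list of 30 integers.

π[0] = 0
j=1 s[j]='b': π[1]=0 (border '')
j=2 s[j]='c': π[2]=0 (border '')
j=3 s[j]='a': π[3]=0 (border '')
j=4 s[j]='d': π[4]=1 (border 'd')
j=5 s[j]='c': k: 1→0; π[5]=0 (border '')
j=6 s[j]='a': π[6]=0 (border '')
j=7 s[j]='b': π[7]=0 (border '')
j=8 s[j]='c': π[8]=0 (border '')
j=9 s[j]='d': π[9]=1 (border 'd')
j=10 s[j]='a': k: 1→0; π[10]=0 (border '')
j=11 s[j]='c': π[11]=0 (border '')
j=12 s[j]='c': π[12]=0 (border '')
j=13 s[j]='c': π[13]=0 (border '')
j=14 s[j]='b': π[14]=0 (border '')
j=15 s[j]='d': π[15]=1 (border 'd')
j=16 s[j]='d': k: 1→0; π[16]=1 (border 'd')
j=17 s[j]='b': π[17]=2 (border 'db')
j=18 s[j]='a': k: 2→0; π[18]=0 (border '')
j=19 s[j]='a': π[19]=0 (border '')
j=20 s[j]='c': π[20]=0 (border '')
j=21 s[j]='d': π[21]=1 (border 'd')
j=22 s[j]='d': k: 1→0; π[22]=1 (border 'd')
j=23 s[j]='d': k: 1→0; π[23]=1 (border 'd')
j=24 s[j]='d': k: 1→0; π[24]=1 (border 'd')
j=25 s[j]='b': π[25]=2 (border 'db')
j=26 s[j]='b': k: 2→0; π[26]=0 (border '')
j=27 s[j]='b': π[27]=0 (border '')
j=28 s[j]='a': π[28]=0 (border '')
j=29 s[j]='c': π[29]=0 (border '')

[0, 0, 0, 0, 1, 0, 0, 0, 0, 1, 0, 0, 0, 0, 0, 1, 1, 2, 0, 0, 0, 1, 1, 1, 1, 2, 0, 0, 0, 0]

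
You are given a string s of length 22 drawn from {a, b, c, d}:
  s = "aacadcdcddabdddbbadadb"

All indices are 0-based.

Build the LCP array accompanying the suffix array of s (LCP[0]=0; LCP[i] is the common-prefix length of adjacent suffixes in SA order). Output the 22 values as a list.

sorted suffixes:
  #0 SA[0]=0  'aacadcdcddabdddbbadadb'
  #1 SA[1]=10  'abdddbbadadb'
  #2 SA[2]=1  'acadcdcddabdddbbadadb'
  #3 SA[3]=17  'adadb'
  #4 SA[4]=19  'adb'
  #5 SA[5]=3  'adcdcddabdddbbadadb'
  #6 SA[6]=21  'b'
  #7 SA[7]=16  'badadb'
  #8 SA[8]=15  'bbadadb'
  #9 SA[9]=11  'bdddbbadadb'
  #10 SA[10]=2  'cadcdcddabdddbbadadb'
  #11 SA[11]=5  'cdcddabdddbbadadb'
  #12 SA[12]=7  'cddabdddbbadadb'
  #13 SA[13]=9  'dabdddbbadadb'
  #14 SA[14]=18  'dadb'
  #15 SA[15]=20  'db'
  #16 SA[16]=14  'dbbadadb'
  #17 SA[17]=4  'dcdcddabdddbbadadb'
  #18 SA[18]=6  'dcddabdddbbadadb'
  #19 SA[19]=8  'ddabdddbbadadb'
  #20 SA[20]=13  'ddbbadadb'
  #21 SA[21]=12  'dddbbadadb'

SA = [0, 10, 1, 17, 19, 3, 21, 16, 15, 11, 2, 5, 7, 9, 18, 20, 14, 4, 6, 8, 13, 12]
i: (SA[i-1],SA[i]) lcp shared
  1: (0,10) 1 'a'
  2: (10,1) 1 'a'
  3: (1,17) 1 'a'
  4: (17,19) 2 'ad'
  5: (19,3) 2 'ad'
  6: (3,21) 0 ''
  7: (21,16) 1 'b'
  8: (16,15) 1 'b'
  9: (15,11) 1 'b'
  10: (11,2) 0 ''
  11: (2,5) 1 'c'
  12: (5,7) 2 'cd'
  13: (7,9) 0 ''
  14: (9,18) 2 'da'
  15: (18,20) 1 'd'
  16: (20,14) 2 'db'
  17: (14,4) 1 'd'
  18: (4,6) 3 'dcd'
  19: (6,8) 1 'd'
  20: (8,13) 2 'dd'
  21: (13,12) 2 'dd'

[0, 1, 1, 1, 2, 2, 0, 1, 1, 1, 0, 1, 2, 0, 2, 1, 2, 1, 3, 1, 2, 2]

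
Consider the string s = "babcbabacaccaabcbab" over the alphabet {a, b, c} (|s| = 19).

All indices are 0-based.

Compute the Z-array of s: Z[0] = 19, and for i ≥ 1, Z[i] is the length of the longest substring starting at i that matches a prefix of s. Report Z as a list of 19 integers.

Z[0]=19
i=1: i≥r, start 0; Z[1]=0
i=2: i≥r, start 0; Z[2]=1 scan→box=[2,3)
i=3: i≥r, start 0; Z[3]=0
i=4: i≥r, start 0; Z[4]=3 scan→box=[4,7)
i=5: min(r-i=2, Z[1]=0)=0; Z[5]=0
i=6: min(r-i=1, Z[2]=1)=1; Z[6]=2 scan→box=[6,8)
i=7: min(r-i=1, Z[1]=0)=0; Z[7]=0
i=8: i≥r, start 0; Z[8]=0
i=9: i≥r, start 0; Z[9]=0
i=10: i≥r, start 0; Z[10]=0
i=11: i≥r, start 0; Z[11]=0
i=12: i≥r, start 0; Z[12]=0
i=13: i≥r, start 0; Z[13]=0
i=14: i≥r, start 0; Z[14]=1 scan→box=[14,15)
i=15: i≥r, start 0; Z[15]=0
i=16: i≥r, start 0; Z[16]=3 scan→box=[16,19)
i=17: min(r-i=2, Z[1]=0)=0; Z[17]=0
i=18: min(r-i=1, Z[2]=1)=1; Z[18]=1

[19, 0, 1, 0, 3, 0, 2, 0, 0, 0, 0, 0, 0, 0, 1, 0, 3, 0, 1]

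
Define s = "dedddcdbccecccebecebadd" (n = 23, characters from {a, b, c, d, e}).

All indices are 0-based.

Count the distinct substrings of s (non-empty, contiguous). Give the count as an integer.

rank | idx | suffix
   0 |  20 | add
   1 |  19 | badd
   2 |   7 | bccecccebecebadd
   3 |  15 | becebadd
   4 |  11 | cccebecebadd
   5 |  12 | ccebecebadd
   6 |   8 | ccecccebecebadd
   7 |   5 | cdbccecccebecebadd
   8 |  17 | cebadd
   9 |  13 | cebecebadd
  10 |   9 | cecccebecebadd
  11 |  22 | d
  12 |   6 | dbccecccebecebadd
  13 |   4 | dcdbccecccebecebadd
  14 |  21 | dd
  15 |   3 | ddcdbccecccebecebadd
  16 |   2 | dddcdbccecccebecebadd
  17 |   0 | dedddcdbccecccebecebadd
  18 |  18 | ebadd
  19 |  14 | ebecebadd
  20 |  10 | ecccebecebadd
  21 |  16 | ecebadd
  22 |   1 | edddcdbccecccebecebadd

SA = [20, 19, 7, 15, 11, 12, 8, 5, 17, 13, 9, 22, 6, 4, 21, 3, 2, 0, 18, 14, 10, 16, 1]
[i] adj suffixes → lcp
  [1] 20/19 → 0 ('')
  [2] 19/7 → 1 ('b')
  [3] 7/15 → 1 ('b')
  [4] 15/11 → 0 ('')
  [5] 11/12 → 2 ('cc')
  [6] 12/8 → 3 ('cce')
  [7] 8/5 → 1 ('c')
  [8] 5/17 → 1 ('c')
  [9] 17/13 → 3 ('ceb')
  [10] 13/9 → 2 ('ce')
  [11] 9/22 → 0 ('')
  [12] 22/6 → 1 ('d')
  [13] 6/4 → 1 ('d')
  [14] 4/21 → 1 ('d')
  [15] 21/3 → 2 ('dd')
  [16] 3/2 → 2 ('dd')
  [17] 2/0 → 1 ('d')
  [18] 0/18 → 0 ('')
  [19] 18/14 → 2 ('eb')
  [20] 14/10 → 1 ('e')
  [21] 10/16 → 2 ('ec')
  [22] 16/1 → 1 ('e')

n(n+1)/2 = 23·24/2 = 276
Σ LCP = 0 + 0 + 1 + 1 + 0 + 2 + 3 + 1 + 1 + 3 + 2 + 0 + 1 + 1 + 1 + 2 + 2 + 1 + 0 + 2 + 1 + 2 + 1 = 28
distinct = 276 − 28 = 248

248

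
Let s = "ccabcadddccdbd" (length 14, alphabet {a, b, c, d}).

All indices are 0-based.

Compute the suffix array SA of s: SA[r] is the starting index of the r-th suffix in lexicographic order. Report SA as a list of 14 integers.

rank→(start, suffix):
  0 → (2, 'abcadddccdbd')
  1 → (5, 'adddccdbd')
  2 → (3, 'bcadddccdbd')
  3 → (12, 'bd')
  4 → (1, 'cabcadddccdbd')
  5 → (4, 'cadddccdbd')
  6 → (0, 'ccabcadddccdbd')
  7 → (9, 'ccdbd')
  8 → (10, 'cdbd')
  9 → (13, 'd')
  10 → (11, 'dbd')
  11 → (8, 'dccdbd')
  12 → (7, 'ddccdbd')
  13 → (6, 'dddccdbd')

[2, 5, 3, 12, 1, 4, 0, 9, 10, 13, 11, 8, 7, 6]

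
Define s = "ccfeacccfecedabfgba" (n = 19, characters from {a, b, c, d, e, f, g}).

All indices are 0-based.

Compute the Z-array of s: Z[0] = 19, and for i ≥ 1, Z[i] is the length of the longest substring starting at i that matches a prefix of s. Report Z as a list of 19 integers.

Z[0]=19
i=1: fresh scan; Z[1]=1 grow→box=[1,2)
i=2: fresh scan; Z[2]=0
i=3: fresh scan; Z[3]=0
i=4: fresh scan; Z[4]=0
i=5: fresh scan; Z[5]=2 grow→box=[5,7)
i=6: min(r-i=1, Z[1]=1)=1; Z[6]=4 grow→box=[6,10)
i=7: min(r-i=3, Z[1]=1)=1; Z[7]=1
i=8: min(r-i=2, Z[2]=0)=0; Z[8]=0
i=9: min(r-i=1, Z[3]=0)=0; Z[9]=0
i=10: fresh scan; Z[10]=1 grow→box=[10,11)
i=11: fresh scan; Z[11]=0
i=12: fresh scan; Z[12]=0
i=13: fresh scan; Z[13]=0
i=14: fresh scan; Z[14]=0
i=15: fresh scan; Z[15]=0
i=16: fresh scan; Z[16]=0
i=17: fresh scan; Z[17]=0
i=18: fresh scan; Z[18]=0

[19, 1, 0, 0, 0, 2, 4, 1, 0, 0, 1, 0, 0, 0, 0, 0, 0, 0, 0]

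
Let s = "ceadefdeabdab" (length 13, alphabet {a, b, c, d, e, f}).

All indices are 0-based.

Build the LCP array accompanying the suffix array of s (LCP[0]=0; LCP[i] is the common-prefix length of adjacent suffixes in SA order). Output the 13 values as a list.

sorted suffixes:
  #0 SA[0]=11  'ab'
  #1 SA[1]=8  'abdab'
  #2 SA[2]=2  'adefdeabdab'
  #3 SA[3]=12  'b'
  #4 SA[4]=9  'bdab'
  #5 SA[5]=0  'ceadefdeabdab'
  #6 SA[6]=10  'dab'
  #7 SA[7]=6  'deabdab'
  #8 SA[8]=3  'defdeabdab'
  #9 SA[9]=7  'eabdab'
  #10 SA[10]=1  'eadefdeabdab'
  #11 SA[11]=4  'efdeabdab'
  #12 SA[12]=5  'fdeabdab'

SA = [11, 8, 2, 12, 9, 0, 10, 6, 3, 7, 1, 4, 5]
rank  pair      lcp
   1  s[11:],s[8:]  2  'ab'
   2  s[8:],s[2:]  1  'a'
   3  s[2:],s[12:]  0  ''
   4  s[12:],s[9:]  1  'b'
   5  s[9:],s[0:]  0  ''
   6  s[0:],s[10:]  0  ''
   7  s[10:],s[6:]  1  'd'
   8  s[6:],s[3:]  2  'de'
   9  s[3:],s[7:]  0  ''
  10  s[7:],s[1:]  2  'ea'
  11  s[1:],s[4:]  1  'e'
  12  s[4:],s[5:]  0  ''

[0, 2, 1, 0, 1, 0, 0, 1, 2, 0, 2, 1, 0]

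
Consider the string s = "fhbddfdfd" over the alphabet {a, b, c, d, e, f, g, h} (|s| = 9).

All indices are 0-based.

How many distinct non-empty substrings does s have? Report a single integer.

37

rank | idx | suffix
   0 |   2 | bddfdfd
   1 |   8 | d
   2 |   3 | ddfdfd
   3 |   6 | dfd
   4 |   4 | dfdfd
   5 |   7 | fd
   6 |   5 | fdfd
   7 |   0 | fhbddfdfd
   8 |   1 | hbddfdfd

SA = [2, 8, 3, 6, 4, 7, 5, 0, 1]
i: (SA[i-1],SA[i]) lcp shared
  1: (2,8) 0 ''
  2: (8,3) 1 'd'
  3: (3,6) 1 'd'
  4: (6,4) 3 'dfd'
  5: (4,7) 0 ''
  6: (7,5) 2 'fd'
  7: (5,0) 1 'f'
  8: (0,1) 0 ''

n(n+1)/2 = 9·10/2 = 45
Σ LCP = 0 + 0 + 1 + 1 + 3 + 0 + 2 + 1 + 0 = 8
distinct = 45 − 8 = 37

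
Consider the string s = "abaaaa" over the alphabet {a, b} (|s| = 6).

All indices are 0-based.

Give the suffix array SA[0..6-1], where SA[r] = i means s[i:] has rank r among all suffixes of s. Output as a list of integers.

[5, 4, 3, 2, 0, 1]

sorted suffixes:
  #0 SA[0]=5  'a'
  #1 SA[1]=4  'aa'
  #2 SA[2]=3  'aaa'
  #3 SA[3]=2  'aaaa'
  #4 SA[4]=0  'abaaaa'
  #5 SA[5]=1  'baaaa'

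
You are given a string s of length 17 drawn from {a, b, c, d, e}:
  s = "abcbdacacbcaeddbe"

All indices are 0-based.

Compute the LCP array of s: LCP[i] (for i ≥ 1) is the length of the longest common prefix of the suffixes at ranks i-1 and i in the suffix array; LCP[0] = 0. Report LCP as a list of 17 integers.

rank→(start, suffix):
  0 → (0, 'abcbdacacbcaeddbe')
  1 → (5, 'acacbcaeddbe')
  2 → (7, 'acbcaeddbe')
  3 → (11, 'aeddbe')
  4 → (9, 'bcaeddbe')
  5 → (1, 'bcbdacacbcaeddbe')
  6 → (3, 'bdacacbcaeddbe')
  7 → (15, 'be')
  8 → (6, 'cacbcaeddbe')
  9 → (10, 'caeddbe')
  10 → (8, 'cbcaeddbe')
  11 → (2, 'cbdacacbcaeddbe')
  12 → (4, 'dacacbcaeddbe')
  13 → (14, 'dbe')
  14 → (13, 'ddbe')
  15 → (16, 'e')
  16 → (12, 'eddbe')

SA = [0, 5, 7, 11, 9, 1, 3, 15, 6, 10, 8, 2, 4, 14, 13, 16, 12]
rank  pair      lcp
   1  s[0:],s[5:]  1  'a'
   2  s[5:],s[7:]  2  'ac'
   3  s[7:],s[11:]  1  'a'
   4  s[11:],s[9:]  0  ''
   5  s[9:],s[1:]  2  'bc'
   6  s[1:],s[3:]  1  'b'
   7  s[3:],s[15:]  1  'b'
   8  s[15:],s[6:]  0  ''
   9  s[6:],s[10:]  2  'ca'
  10  s[10:],s[8:]  1  'c'
  11  s[8:],s[2:]  2  'cb'
  12  s[2:],s[4:]  0  ''
  13  s[4:],s[14:]  1  'd'
  14  s[14:],s[13:]  1  'd'
  15  s[13:],s[16:]  0  ''
  16  s[16:],s[12:]  1  'e'

[0, 1, 2, 1, 0, 2, 1, 1, 0, 2, 1, 2, 0, 1, 1, 0, 1]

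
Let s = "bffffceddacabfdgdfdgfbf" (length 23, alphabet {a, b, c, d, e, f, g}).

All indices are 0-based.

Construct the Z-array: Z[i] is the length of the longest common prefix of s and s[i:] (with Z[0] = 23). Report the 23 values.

Z[0]=23
i=1: i≥r, start 0; Z[1]=0
i=2: i≥r, start 0; Z[2]=0
i=3: i≥r, start 0; Z[3]=0
i=4: i≥r, start 0; Z[4]=0
i=5: i≥r, start 0; Z[5]=0
i=6: i≥r, start 0; Z[6]=0
i=7: i≥r, start 0; Z[7]=0
i=8: i≥r, start 0; Z[8]=0
i=9: i≥r, start 0; Z[9]=0
i=10: i≥r, start 0; Z[10]=0
i=11: i≥r, start 0; Z[11]=0
i=12: i≥r, start 0; Z[12]=2 grow→box=[12,14)
i=13: min(r-i=1, Z[1]=0)=0; Z[13]=0
i=14: i≥r, start 0; Z[14]=0
i=15: i≥r, start 0; Z[15]=0
i=16: i≥r, start 0; Z[16]=0
i=17: i≥r, start 0; Z[17]=0
i=18: i≥r, start 0; Z[18]=0
i=19: i≥r, start 0; Z[19]=0
i=20: i≥r, start 0; Z[20]=0
i=21: i≥r, start 0; Z[21]=2 grow→box=[21,23)
i=22: min(r-i=1, Z[1]=0)=0; Z[22]=0

[23, 0, 0, 0, 0, 0, 0, 0, 0, 0, 0, 0, 2, 0, 0, 0, 0, 0, 0, 0, 0, 2, 0]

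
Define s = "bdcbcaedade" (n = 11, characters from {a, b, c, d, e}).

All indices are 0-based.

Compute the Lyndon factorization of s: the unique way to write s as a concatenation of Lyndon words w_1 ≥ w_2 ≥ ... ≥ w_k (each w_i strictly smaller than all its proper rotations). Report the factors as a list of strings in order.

emit factor 1: 'bdc' (i=0, period=3)
emit factor 2: 'bc' (i=3, period=2)
emit factor 3: 'aed' (i=5, period=3)
emit factor 4: 'ade' (i=8, period=3)

["bdc", "bc", "aed", "ade"]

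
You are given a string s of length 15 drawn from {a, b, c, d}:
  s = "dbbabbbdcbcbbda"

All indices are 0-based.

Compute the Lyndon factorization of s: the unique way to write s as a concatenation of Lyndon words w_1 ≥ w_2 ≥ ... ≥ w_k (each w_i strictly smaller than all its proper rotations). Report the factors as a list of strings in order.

["d", "b", "b", "abbbdcbcbbd", "a"]

emit factor 1: 'd' (i=0, period=1)
emit factor 2: 'b' (i=1, period=1)
emit factor 3: 'b' (i=2, period=1)
emit factor 4: 'abbbdcbcbbd' (i=3, period=11)
emit factor 5: 'a' (i=14, period=1)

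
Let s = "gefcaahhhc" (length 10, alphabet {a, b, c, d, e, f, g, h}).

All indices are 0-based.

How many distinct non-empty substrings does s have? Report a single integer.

rank | idx | suffix
   0 |   4 | aahhhc
   1 |   5 | ahhhc
   2 |   9 | c
   3 |   3 | caahhhc
   4 |   1 | efcaahhhc
   5 |   2 | fcaahhhc
   6 |   0 | gefcaahhhc
   7 |   8 | hc
   8 |   7 | hhc
   9 |   6 | hhhc

SA = [4, 5, 9, 3, 1, 2, 0, 8, 7, 6]
i: (SA[i-1],SA[i]) lcp shared
  1: (4,5) 1 'a'
  2: (5,9) 0 ''
  3: (9,3) 1 'c'
  4: (3,1) 0 ''
  5: (1,2) 0 ''
  6: (2,0) 0 ''
  7: (0,8) 0 ''
  8: (8,7) 1 'h'
  9: (7,6) 2 'hh'

n(n+1)/2 = 10·11/2 = 55
Σ LCP = 0 + 1 + 0 + 1 + 0 + 0 + 0 + 0 + 1 + 2 = 5
distinct = 55 − 5 = 50

50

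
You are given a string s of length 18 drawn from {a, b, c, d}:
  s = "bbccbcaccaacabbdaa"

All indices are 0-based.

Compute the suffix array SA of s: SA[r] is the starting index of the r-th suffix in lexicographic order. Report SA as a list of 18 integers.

rank | idx | suffix
   0 |  17 | a
   1 |  16 | aa
   2 |   9 | aacabbdaa
   3 |  12 | abbdaa
   4 |  10 | acabbdaa
   5 |   6 | accaacabbdaa
   6 |   0 | bbccbcaccaacabbdaa
   7 |  13 | bbdaa
   8 |   4 | bcaccaacabbdaa
   9 |   1 | bccbcaccaacabbdaa
  10 |  14 | bdaa
  11 |   8 | caacabbdaa
  12 |  11 | cabbdaa
  13 |   5 | caccaacabbdaa
  14 |   3 | cbcaccaacabbdaa
  15 |   7 | ccaacabbdaa
  16 |   2 | ccbcaccaacabbdaa
  17 |  15 | daa

[17, 16, 9, 12, 10, 6, 0, 13, 4, 1, 14, 8, 11, 5, 3, 7, 2, 15]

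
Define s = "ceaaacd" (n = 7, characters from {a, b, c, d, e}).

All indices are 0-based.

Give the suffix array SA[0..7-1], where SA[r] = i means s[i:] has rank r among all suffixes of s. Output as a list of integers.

[2, 3, 4, 5, 0, 6, 1]

rank | idx | suffix
   0 |   2 | aaacd
   1 |   3 | aacd
   2 |   4 | acd
   3 |   5 | cd
   4 |   0 | ceaaacd
   5 |   6 | d
   6 |   1 | eaaacd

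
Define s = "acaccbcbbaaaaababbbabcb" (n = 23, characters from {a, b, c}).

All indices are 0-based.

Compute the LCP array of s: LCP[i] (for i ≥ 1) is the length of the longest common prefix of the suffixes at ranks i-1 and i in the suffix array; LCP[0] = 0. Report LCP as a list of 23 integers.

sorted suffixes:
  #0 SA[0]=9  'aaaaababbbabcb'
  #1 SA[1]=10  'aaaababbbabcb'
  #2 SA[2]=11  'aaababbbabcb'
  #3 SA[3]=12  'aababbbabcb'
  #4 SA[4]=13  'ababbbabcb'
  #5 SA[5]=15  'abbbabcb'
  #6 SA[6]=19  'abcb'
  #7 SA[7]=0  'acaccbcbbaaaaababbbabcb'
  #8 SA[8]=2  'accbcbbaaaaababbbabcb'
  #9 SA[9]=22  'b'
  #10 SA[10]=8  'baaaaababbbabcb'
  #11 SA[11]=14  'babbbabcb'
  #12 SA[12]=18  'babcb'
  #13 SA[13]=7  'bbaaaaababbbabcb'
  #14 SA[14]=17  'bbabcb'
  #15 SA[15]=16  'bbbabcb'
  #16 SA[16]=20  'bcb'
  #17 SA[17]=5  'bcbbaaaaababbbabcb'
  #18 SA[18]=1  'caccbcbbaaaaababbbabcb'
  #19 SA[19]=21  'cb'
  #20 SA[20]=6  'cbbaaaaababbbabcb'
  #21 SA[21]=4  'cbcbbaaaaababbbabcb'
  #22 SA[22]=3  'ccbcbbaaaaababbbabcb'

SA = [9, 10, 11, 12, 13, 15, 19, 0, 2, 22, 8, 14, 18, 7, 17, 16, 20, 5, 1, 21, 6, 4, 3]
rank  pair      lcp
   1  s[9:],s[10:]  4  'aaaa'
   2  s[10:],s[11:]  3  'aaa'
   3  s[11:],s[12:]  2  'aa'
   4  s[12:],s[13:]  1  'a'
   5  s[13:],s[15:]  2  'ab'
   6  s[15:],s[19:]  2  'ab'
   7  s[19:],s[0:]  1  'a'
   8  s[0:],s[2:]  2  'ac'
   9  s[2:],s[22:]  0  ''
  10  s[22:],s[8:]  1  'b'
  11  s[8:],s[14:]  2  'ba'
  12  s[14:],s[18:]  3  'bab'
  13  s[18:],s[7:]  1  'b'
  14  s[7:],s[17:]  3  'bba'
  15  s[17:],s[16:]  2  'bb'
  16  s[16:],s[20:]  1  'b'
  17  s[20:],s[5:]  3  'bcb'
  18  s[5:],s[1:]  0  ''
  19  s[1:],s[21:]  1  'c'
  20  s[21:],s[6:]  2  'cb'
  21  s[6:],s[4:]  2  'cb'
  22  s[4:],s[3:]  1  'c'

[0, 4, 3, 2, 1, 2, 2, 1, 2, 0, 1, 2, 3, 1, 3, 2, 1, 3, 0, 1, 2, 2, 1]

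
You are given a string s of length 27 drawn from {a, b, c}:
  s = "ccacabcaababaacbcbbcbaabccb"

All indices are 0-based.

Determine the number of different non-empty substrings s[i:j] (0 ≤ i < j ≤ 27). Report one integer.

332

rank→(start, suffix):
  0 → (7, 'aababaacbcbbcbaabccb')
  1 → (21, 'aabccb')
  2 → (12, 'aacbcbbcbaabccb')
  3 → (10, 'abaacbcbbcbaabccb')
  4 → (8, 'ababaacbcbbcbaabccb')
  5 → (4, 'abcaababaacbcbbcbaabccb')
  6 → (22, 'abccb')
  7 → (2, 'acabcaababaacbcbbcbaabccb')
  8 → (13, 'acbcbbcbaabccb')
  9 → (26, 'b')
  10 → (20, 'baabccb')
  11 → (11, 'baacbcbbcbaabccb')
  12 → (9, 'babaacbcbbcbaabccb')
  13 → (17, 'bbcbaabccb')
  14 → (5, 'bcaababaacbcbbcbaabccb')
  15 → (18, 'bcbaabccb')
  16 → (15, 'bcbbcbaabccb')
  17 → (23, 'bccb')
  18 → (6, 'caababaacbcbbcbaabccb')
  19 → (3, 'cabcaababaacbcbbcbaabccb')
  20 → (1, 'cacabcaababaacbcbbcbaabccb')
  21 → (25, 'cb')
  22 → (19, 'cbaabccb')
  23 → (16, 'cbbcbaabccb')
  24 → (14, 'cbcbbcbaabccb')
  25 → (0, 'ccacabcaababaacbcbbcbaabccb')
  26 → (24, 'ccb')

SA = [7, 21, 12, 10, 8, 4, 22, 2, 13, 26, 20, 11, 9, 17, 5, 18, 15, 23, 6, 3, 1, 25, 19, 16, 14, 0, 24]
[i] adj suffixes → lcp
  [1] 7/21 → 3 ('aab')
  [2] 21/12 → 2 ('aa')
  [3] 12/10 → 1 ('a')
  [4] 10/8 → 3 ('aba')
  [5] 8/4 → 2 ('ab')
  [6] 4/22 → 3 ('abc')
  [7] 22/2 → 1 ('a')
  [8] 2/13 → 2 ('ac')
  [9] 13/26 → 0 ('')
  [10] 26/20 → 1 ('b')
  [11] 20/11 → 3 ('baa')
  [12] 11/9 → 2 ('ba')
  [13] 9/17 → 1 ('b')
  [14] 17/5 → 1 ('b')
  [15] 5/18 → 2 ('bc')
  [16] 18/15 → 3 ('bcb')
  [17] 15/23 → 2 ('bc')
  [18] 23/6 → 0 ('')
  [19] 6/3 → 2 ('ca')
  [20] 3/1 → 2 ('ca')
  [21] 1/25 → 1 ('c')
  [22] 25/19 → 2 ('cb')
  [23] 19/16 → 2 ('cb')
  [24] 16/14 → 2 ('cb')
  [25] 14/0 → 1 ('c')
  [26] 0/24 → 2 ('cc')

n(n+1)/2 = 27·28/2 = 378
Σ LCP = 0 + 3 + 2 + 1 + 3 + 2 + 3 + 1 + 2 + 0 + 1 + 3 + 2 + 1 + 1 + 2 + 3 + 2 + 0 + 2 + 2 + 1 + 2 + 2 + 2 + 1 + 2 = 46
distinct = 378 − 46 = 332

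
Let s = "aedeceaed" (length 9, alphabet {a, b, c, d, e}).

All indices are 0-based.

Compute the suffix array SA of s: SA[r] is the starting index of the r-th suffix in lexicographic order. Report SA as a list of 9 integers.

[6, 0, 4, 8, 2, 5, 3, 7, 1]

sorted suffixes:
  #0 SA[0]=6  'aed'
  #1 SA[1]=0  'aedeceaed'
  #2 SA[2]=4  'ceaed'
  #3 SA[3]=8  'd'
  #4 SA[4]=2  'deceaed'
  #5 SA[5]=5  'eaed'
  #6 SA[6]=3  'eceaed'
  #7 SA[7]=7  'ed'
  #8 SA[8]=1  'edeceaed'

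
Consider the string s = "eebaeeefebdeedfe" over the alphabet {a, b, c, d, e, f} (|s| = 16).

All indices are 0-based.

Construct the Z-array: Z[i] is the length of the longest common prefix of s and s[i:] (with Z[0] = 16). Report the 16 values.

Z[0]=16
i=1: outside box; Z[1]=1 scan→box=[1,2)
i=2: outside box; Z[2]=0
i=3: outside box; Z[3]=0
i=4: outside box; Z[4]=2 scan→box=[4,6)
i=5: min(r-i=1, Z[1]=1)=1; Z[5]=2 scan→box=[5,7)
i=6: min(r-i=1, Z[1]=1)=1; Z[6]=1
i=7: outside box; Z[7]=0
i=8: outside box; Z[8]=1 scan→box=[8,9)
i=9: outside box; Z[9]=0
i=10: outside box; Z[10]=0
i=11: outside box; Z[11]=2 scan→box=[11,13)
i=12: min(r-i=1, Z[1]=1)=1; Z[12]=1
i=13: outside box; Z[13]=0
i=14: outside box; Z[14]=0
i=15: outside box; Z[15]=1 scan→box=[15,16)

[16, 1, 0, 0, 2, 2, 1, 0, 1, 0, 0, 2, 1, 0, 0, 1]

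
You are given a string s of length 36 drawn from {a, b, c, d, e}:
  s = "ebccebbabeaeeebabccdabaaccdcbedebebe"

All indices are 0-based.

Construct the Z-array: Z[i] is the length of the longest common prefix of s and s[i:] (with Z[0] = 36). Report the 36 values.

Z[0]=36
i=1: i≥r, start 0; Z[1]=0
i=2: i≥r, start 0; Z[2]=0
i=3: i≥r, start 0; Z[3]=0
i=4: i≥r, start 0; Z[4]=2 extend→box=[4,6)
i=5: min(r-i=1, Z[1]=0)=0; Z[5]=0
i=6: i≥r, start 0; Z[6]=0
i=7: i≥r, start 0; Z[7]=0
i=8: i≥r, start 0; Z[8]=0
i=9: i≥r, start 0; Z[9]=1 extend→box=[9,10)
i=10: i≥r, start 0; Z[10]=0
i=11: i≥r, start 0; Z[11]=1 extend→box=[11,12)
i=12: i≥r, start 0; Z[12]=1 extend→box=[12,13)
i=13: i≥r, start 0; Z[13]=2 extend→box=[13,15)
i=14: min(r-i=1, Z[1]=0)=0; Z[14]=0
i=15: i≥r, start 0; Z[15]=0
i=16: i≥r, start 0; Z[16]=0
i=17: i≥r, start 0; Z[17]=0
i=18: i≥r, start 0; Z[18]=0
i=19: i≥r, start 0; Z[19]=0
i=20: i≥r, start 0; Z[20]=0
i=21: i≥r, start 0; Z[21]=0
i=22: i≥r, start 0; Z[22]=0
i=23: i≥r, start 0; Z[23]=0
i=24: i≥r, start 0; Z[24]=0
i=25: i≥r, start 0; Z[25]=0
i=26: i≥r, start 0; Z[26]=0
i=27: i≥r, start 0; Z[27]=0
i=28: i≥r, start 0; Z[28]=0
i=29: i≥r, start 0; Z[29]=1 extend→box=[29,30)
i=30: i≥r, start 0; Z[30]=0
i=31: i≥r, start 0; Z[31]=2 extend→box=[31,33)
i=32: min(r-i=1, Z[1]=0)=0; Z[32]=0
i=33: i≥r, start 0; Z[33]=2 extend→box=[33,35)
i=34: min(r-i=1, Z[1]=0)=0; Z[34]=0
i=35: i≥r, start 0; Z[35]=1 extend→box=[35,36)

[36, 0, 0, 0, 2, 0, 0, 0, 0, 1, 0, 1, 1, 2, 0, 0, 0, 0, 0, 0, 0, 0, 0, 0, 0, 0, 0, 0, 0, 1, 0, 2, 0, 2, 0, 1]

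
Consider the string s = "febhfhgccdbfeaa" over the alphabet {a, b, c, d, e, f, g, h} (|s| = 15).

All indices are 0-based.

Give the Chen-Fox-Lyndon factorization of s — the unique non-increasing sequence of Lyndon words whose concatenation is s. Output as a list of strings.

emit factor 1: 'f' (i=0, period=1)
emit factor 2: 'e' (i=1, period=1)
emit factor 3: 'bhfhgccd' (i=2, period=8)
emit factor 4: 'bfe' (i=10, period=3)
emit factor 5: 'a' (i=13, period=1)
emit factor 6: 'a' (i=14, period=1)

["f", "e", "bhfhgccd", "bfe", "a", "a"]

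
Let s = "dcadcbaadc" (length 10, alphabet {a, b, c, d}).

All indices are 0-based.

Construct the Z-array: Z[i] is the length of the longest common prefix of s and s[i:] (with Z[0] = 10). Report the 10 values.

Z[0]=10
i=1: outside box; Z[1]=0
i=2: outside box; Z[2]=0
i=3: outside box; Z[3]=2 scan→box=[3,5)
i=4: min(r-i=1, Z[1]=0)=0; Z[4]=0
i=5: outside box; Z[5]=0
i=6: outside box; Z[6]=0
i=7: outside box; Z[7]=0
i=8: outside box; Z[8]=2 scan→box=[8,10)
i=9: min(r-i=1, Z[1]=0)=0; Z[9]=0

[10, 0, 0, 2, 0, 0, 0, 0, 2, 0]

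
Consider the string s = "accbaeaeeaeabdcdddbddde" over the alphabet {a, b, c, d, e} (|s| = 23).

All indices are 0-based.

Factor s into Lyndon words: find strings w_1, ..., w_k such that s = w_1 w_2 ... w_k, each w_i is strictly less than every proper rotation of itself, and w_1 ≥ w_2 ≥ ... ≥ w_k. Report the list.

emit factor 1: 'accbaeaeeae' (i=0, period=11)
emit factor 2: 'abdcdddbddde' (i=11, period=12)

["accbaeaeeae", "abdcdddbddde"]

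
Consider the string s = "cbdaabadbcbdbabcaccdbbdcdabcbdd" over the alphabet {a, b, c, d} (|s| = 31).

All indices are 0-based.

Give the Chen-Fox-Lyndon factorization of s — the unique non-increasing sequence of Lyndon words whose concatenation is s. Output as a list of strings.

["c", "bd", "aabadbcbdbabcaccdbbdcdabcbdd"]

emit factor 1: 'c' (i=0, period=1)
emit factor 2: 'bd' (i=1, period=2)
emit factor 3: 'aabadbcbdbabcaccdbbdcdabcbdd' (i=3, period=28)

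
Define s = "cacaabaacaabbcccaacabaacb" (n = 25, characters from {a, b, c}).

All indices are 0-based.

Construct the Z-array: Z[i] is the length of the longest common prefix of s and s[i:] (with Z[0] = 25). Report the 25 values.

[25, 0, 2, 0, 0, 0, 0, 0, 2, 0, 0, 0, 0, 1, 1, 2, 0, 0, 2, 0, 0, 0, 0, 1, 0]

Z[0]=25
i=1: fresh scan; Z[1]=0
i=2: fresh scan; Z[2]=2 extend→box=[2,4)
i=3: min(r-i=1, Z[1]=0)=0; Z[3]=0
i=4: fresh scan; Z[4]=0
i=5: fresh scan; Z[5]=0
i=6: fresh scan; Z[6]=0
i=7: fresh scan; Z[7]=0
i=8: fresh scan; Z[8]=2 extend→box=[8,10)
i=9: min(r-i=1, Z[1]=0)=0; Z[9]=0
i=10: fresh scan; Z[10]=0
i=11: fresh scan; Z[11]=0
i=12: fresh scan; Z[12]=0
i=13: fresh scan; Z[13]=1 extend→box=[13,14)
i=14: fresh scan; Z[14]=1 extend→box=[14,15)
i=15: fresh scan; Z[15]=2 extend→box=[15,17)
i=16: min(r-i=1, Z[1]=0)=0; Z[16]=0
i=17: fresh scan; Z[17]=0
i=18: fresh scan; Z[18]=2 extend→box=[18,20)
i=19: min(r-i=1, Z[1]=0)=0; Z[19]=0
i=20: fresh scan; Z[20]=0
i=21: fresh scan; Z[21]=0
i=22: fresh scan; Z[22]=0
i=23: fresh scan; Z[23]=1 extend→box=[23,24)
i=24: fresh scan; Z[24]=0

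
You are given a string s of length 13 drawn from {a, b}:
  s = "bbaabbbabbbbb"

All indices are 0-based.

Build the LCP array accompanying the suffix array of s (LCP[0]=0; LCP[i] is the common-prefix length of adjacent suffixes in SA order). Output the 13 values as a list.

[0, 1, 4, 0, 1, 2, 1, 2, 3, 2, 3, 3, 4]

rank→(start, suffix):
  0 → (2, 'aabbbabbbbb')
  1 → (3, 'abbbabbbbb')
  2 → (7, 'abbbbb')
  3 → (12, 'b')
  4 → (1, 'baabbbabbbbb')
  5 → (6, 'babbbbb')
  6 → (11, 'bb')
  7 → (0, 'bbaabbbabbbbb')
  8 → (5, 'bbabbbbb')
  9 → (10, 'bbb')
  10 → (4, 'bbbabbbbb')
  11 → (9, 'bbbb')
  12 → (8, 'bbbbb')

SA = [2, 3, 7, 12, 1, 6, 11, 0, 5, 10, 4, 9, 8]
rank  pair      lcp
   1  s[2:],s[3:]  1  'a'
   2  s[3:],s[7:]  4  'abbb'
   3  s[7:],s[12:]  0  ''
   4  s[12:],s[1:]  1  'b'
   5  s[1:],s[6:]  2  'ba'
   6  s[6:],s[11:]  1  'b'
   7  s[11:],s[0:]  2  'bb'
   8  s[0:],s[5:]  3  'bba'
   9  s[5:],s[10:]  2  'bb'
  10  s[10:],s[4:]  3  'bbb'
  11  s[4:],s[9:]  3  'bbb'
  12  s[9:],s[8:]  4  'bbbb'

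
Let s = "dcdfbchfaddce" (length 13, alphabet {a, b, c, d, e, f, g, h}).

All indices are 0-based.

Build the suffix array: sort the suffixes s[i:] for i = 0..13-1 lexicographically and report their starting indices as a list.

rank | idx | suffix
   0 |   8 | addce
   1 |   4 | bchfaddce
   2 |   1 | cdfbchfaddce
   3 |  11 | ce
   4 |   5 | chfaddce
   5 |   0 | dcdfbchfaddce
   6 |  10 | dce
   7 |   9 | ddce
   8 |   2 | dfbchfaddce
   9 |  12 | e
  10 |   7 | faddce
  11 |   3 | fbchfaddce
  12 |   6 | hfaddce

[8, 4, 1, 11, 5, 0, 10, 9, 2, 12, 7, 3, 6]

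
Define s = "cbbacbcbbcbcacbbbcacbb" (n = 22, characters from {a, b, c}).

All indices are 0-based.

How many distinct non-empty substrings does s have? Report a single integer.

203

rank | idx | suffix
   0 |  18 | acbb
   1 |  12 | acbbbcacbb
   2 |   3 | acbcbbcbcacbbbcacbb
   3 |  21 | b
   4 |   2 | bacbcbbcbcacbbbcacbb
   5 |  20 | bb
   6 |   1 | bbacbcbbcbcacbbbcacbb
   7 |  14 | bbbcacbb
   8 |  15 | bbcacbb
   9 |   7 | bbcbcacbbbcacbb
  10 |  16 | bcacbb
  11 |  10 | bcacbbbcacbb
  12 |   5 | bcbbcbcacbbbcacbb
  13 |   8 | bcbcacbbbcacbb
  14 |  17 | cacbb
  15 |  11 | cacbbbcacbb
  16 |  19 | cbb
  17 |   0 | cbbacbcbbcbcacbbbcacbb
  18 |  13 | cbbbcacbb
  19 |   6 | cbbcbcacbbbcacbb
  20 |   9 | cbcacbbbcacbb
  21 |   4 | cbcbbcbcacbbbcacbb

SA = [18, 12, 3, 21, 2, 20, 1, 14, 15, 7, 16, 10, 5, 8, 17, 11, 19, 0, 13, 6, 9, 4]
rank  pair      lcp
   1  s[18:],s[12:]  4  'acbb'
   2  s[12:],s[3:]  3  'acb'
   3  s[3:],s[21:]  0  ''
   4  s[21:],s[2:]  1  'b'
   5  s[2:],s[20:]  1  'b'
   6  s[20:],s[1:]  2  'bb'
   7  s[1:],s[14:]  2  'bb'
   8  s[14:],s[15:]  2  'bb'
   9  s[15:],s[7:]  3  'bbc'
  10  s[7:],s[16:]  1  'b'
  11  s[16:],s[10:]  6  'bcacbb'
  12  s[10:],s[5:]  2  'bc'
  13  s[5:],s[8:]  3  'bcb'
  14  s[8:],s[17:]  0  ''
  15  s[17:],s[11:]  5  'cacbb'
  16  s[11:],s[19:]  1  'c'
  17  s[19:],s[0:]  3  'cbb'
  18  s[0:],s[13:]  3  'cbb'
  19  s[13:],s[6:]  3  'cbb'
  20  s[6:],s[9:]  2  'cb'
  21  s[9:],s[4:]  3  'cbc'

n(n+1)/2 = 22·23/2 = 253
Σ LCP = 0 + 4 + 3 + 0 + 1 + 1 + 2 + 2 + 2 + 3 + 1 + 6 + 2 + 3 + 0 + 5 + 1 + 3 + 3 + 3 + 2 + 3 = 50
distinct = 253 − 50 = 203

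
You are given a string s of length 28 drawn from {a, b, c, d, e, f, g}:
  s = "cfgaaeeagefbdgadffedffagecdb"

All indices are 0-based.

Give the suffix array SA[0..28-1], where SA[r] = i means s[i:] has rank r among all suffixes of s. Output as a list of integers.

[3, 14, 4, 22, 7, 27, 11, 25, 0, 26, 19, 15, 12, 6, 24, 18, 5, 9, 21, 10, 17, 20, 16, 1, 2, 13, 23, 8]

rank→(start, suffix):
  0 → (3, 'aaeeagefbdgadffedffagecdb')
  1 → (14, 'adffedffagecdb')
  2 → (4, 'aeeagefbdgadffedffagecdb')
  3 → (22, 'agecdb')
  4 → (7, 'agefbdgadffedffagecdb')
  5 → (27, 'b')
  6 → (11, 'bdgadffedffagecdb')
  7 → (25, 'cdb')
  8 → (0, 'cfgaaeeagefbdgadffedffagecdb')
  9 → (26, 'db')
  10 → (19, 'dffagecdb')
  11 → (15, 'dffedffagecdb')
  12 → (12, 'dgadffedffagecdb')
  13 → (6, 'eagefbdgadffedffagecdb')
  14 → (24, 'ecdb')
  15 → (18, 'edffagecdb')
  16 → (5, 'eeagefbdgadffedffagecdb')
  17 → (9, 'efbdgadffedffagecdb')
  18 → (21, 'fagecdb')
  19 → (10, 'fbdgadffedffagecdb')
  20 → (17, 'fedffagecdb')
  21 → (20, 'ffagecdb')
  22 → (16, 'ffedffagecdb')
  23 → (1, 'fgaaeeagefbdgadffedffagecdb')
  24 → (2, 'gaaeeagefbdgadffedffagecdb')
  25 → (13, 'gadffedffagecdb')
  26 → (23, 'gecdb')
  27 → (8, 'gefbdgadffedffagecdb')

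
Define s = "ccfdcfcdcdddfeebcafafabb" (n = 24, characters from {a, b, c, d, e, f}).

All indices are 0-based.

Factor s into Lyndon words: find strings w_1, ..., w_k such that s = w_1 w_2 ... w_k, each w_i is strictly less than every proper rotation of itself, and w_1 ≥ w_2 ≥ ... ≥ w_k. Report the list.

["ccfdcfcdcdddfee", "bc", "af", "af", "abb"]

emit factor 1: 'ccfdcfcdcdddfee' (i=0, period=15)
emit factor 2: 'bc' (i=15, period=2)
emit factor 3: 'af' (i=17, period=2)
emit factor 4: 'af' (i=19, period=2)
emit factor 5: 'abb' (i=21, period=3)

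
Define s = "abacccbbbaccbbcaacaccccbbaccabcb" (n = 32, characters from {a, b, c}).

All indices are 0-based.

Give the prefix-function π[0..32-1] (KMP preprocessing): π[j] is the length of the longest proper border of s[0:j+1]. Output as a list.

[0, 0, 1, 0, 0, 0, 0, 0, 0, 1, 0, 0, 0, 0, 0, 1, 1, 0, 1, 0, 0, 0, 0, 0, 0, 1, 0, 0, 1, 2, 0, 0]

π[0] = 0
j=1 s[j]='b': π[1]=0 (border '')
j=2 s[j]='a': π[2]=1 (border 'a')
j=3 s[j]='c': k: 1→0; π[3]=0 (border '')
j=4 s[j]='c': π[4]=0 (border '')
j=5 s[j]='c': π[5]=0 (border '')
j=6 s[j]='b': π[6]=0 (border '')
j=7 s[j]='b': π[7]=0 (border '')
j=8 s[j]='b': π[8]=0 (border '')
j=9 s[j]='a': π[9]=1 (border 'a')
j=10 s[j]='c': k: 1→0; π[10]=0 (border '')
j=11 s[j]='c': π[11]=0 (border '')
j=12 s[j]='b': π[12]=0 (border '')
j=13 s[j]='b': π[13]=0 (border '')
j=14 s[j]='c': π[14]=0 (border '')
j=15 s[j]='a': π[15]=1 (border 'a')
j=16 s[j]='a': k: 1→0; π[16]=1 (border 'a')
j=17 s[j]='c': k: 1→0; π[17]=0 (border '')
j=18 s[j]='a': π[18]=1 (border 'a')
j=19 s[j]='c': k: 1→0; π[19]=0 (border '')
j=20 s[j]='c': π[20]=0 (border '')
j=21 s[j]='c': π[21]=0 (border '')
j=22 s[j]='c': π[22]=0 (border '')
j=23 s[j]='b': π[23]=0 (border '')
j=24 s[j]='b': π[24]=0 (border '')
j=25 s[j]='a': π[25]=1 (border 'a')
j=26 s[j]='c': k: 1→0; π[26]=0 (border '')
j=27 s[j]='c': π[27]=0 (border '')
j=28 s[j]='a': π[28]=1 (border 'a')
j=29 s[j]='b': π[29]=2 (border 'ab')
j=30 s[j]='c': k: 2→0; π[30]=0 (border '')
j=31 s[j]='b': π[31]=0 (border '')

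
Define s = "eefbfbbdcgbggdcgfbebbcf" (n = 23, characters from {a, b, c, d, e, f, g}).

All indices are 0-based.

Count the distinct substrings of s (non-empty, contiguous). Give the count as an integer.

253

sorted suffixes:
  #0 SA[0]=19  'bbcf'
  #1 SA[1]=5  'bbdcgbggdcgfbebbcf'
  #2 SA[2]=20  'bcf'
  #3 SA[3]=6  'bdcgbggdcgfbebbcf'
  #4 SA[4]=17  'bebbcf'
  #5 SA[5]=3  'bfbbdcgbggdcgfbebbcf'
  #6 SA[6]=10  'bggdcgfbebbcf'
  #7 SA[7]=21  'cf'
  #8 SA[8]=8  'cgbggdcgfbebbcf'
  #9 SA[9]=14  'cgfbebbcf'
  #10 SA[10]=7  'dcgbggdcgfbebbcf'
  #11 SA[11]=13  'dcgfbebbcf'
  #12 SA[12]=18  'ebbcf'
  #13 SA[13]=0  'eefbfbbdcgbggdcgfbebbcf'
  #14 SA[14]=1  'efbfbbdcgbggdcgfbebbcf'
  #15 SA[15]=22  'f'
  #16 SA[16]=4  'fbbdcgbggdcgfbebbcf'
  #17 SA[17]=16  'fbebbcf'
  #18 SA[18]=2  'fbfbbdcgbggdcgfbebbcf'
  #19 SA[19]=9  'gbggdcgfbebbcf'
  #20 SA[20]=12  'gdcgfbebbcf'
  #21 SA[21]=15  'gfbebbcf'
  #22 SA[22]=11  'ggdcgfbebbcf'

SA = [19, 5, 20, 6, 17, 3, 10, 21, 8, 14, 7, 13, 18, 0, 1, 22, 4, 16, 2, 9, 12, 15, 11]
rank  pair      lcp
   1  s[19:],s[5:]  2  'bb'
   2  s[5:],s[20:]  1  'b'
   3  s[20:],s[6:]  1  'b'
   4  s[6:],s[17:]  1  'b'
   5  s[17:],s[3:]  1  'b'
   6  s[3:],s[10:]  1  'b'
   7  s[10:],s[21:]  0  ''
   8  s[21:],s[8:]  1  'c'
   9  s[8:],s[14:]  2  'cg'
  10  s[14:],s[7:]  0  ''
  11  s[7:],s[13:]  3  'dcg'
  12  s[13:],s[18:]  0  ''
  13  s[18:],s[0:]  1  'e'
  14  s[0:],s[1:]  1  'e'
  15  s[1:],s[22:]  0  ''
  16  s[22:],s[4:]  1  'f'
  17  s[4:],s[16:]  2  'fb'
  18  s[16:],s[2:]  2  'fb'
  19  s[2:],s[9:]  0  ''
  20  s[9:],s[12:]  1  'g'
  21  s[12:],s[15:]  1  'g'
  22  s[15:],s[11:]  1  'g'

n(n+1)/2 = 23·24/2 = 276
Σ LCP = 0 + 2 + 1 + 1 + 1 + 1 + 1 + 0 + 1 + 2 + 0 + 3 + 0 + 1 + 1 + 0 + 1 + 2 + 2 + 0 + 1 + 1 + 1 = 23
distinct = 276 − 23 = 253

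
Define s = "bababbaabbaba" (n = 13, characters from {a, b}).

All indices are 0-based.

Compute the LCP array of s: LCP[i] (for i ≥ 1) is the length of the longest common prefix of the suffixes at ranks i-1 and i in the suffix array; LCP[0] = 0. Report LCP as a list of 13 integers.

rank | idx | suffix
   0 |  12 | a
   1 |   6 | aabbaba
   2 |  10 | aba
   3 |   1 | ababbaabbaba
   4 |   3 | abbaabbaba
   5 |   7 | abbaba
   6 |  11 | ba
   7 |   5 | baabbaba
   8 |   9 | baba
   9 |   0 | bababbaabbaba
  10 |   2 | babbaabbaba
  11 |   4 | bbaabbaba
  12 |   8 | bbaba

SA = [12, 6, 10, 1, 3, 7, 11, 5, 9, 0, 2, 4, 8]
i: (SA[i-1],SA[i]) lcp shared
  1: (12,6) 1 'a'
  2: (6,10) 1 'a'
  3: (10,1) 3 'aba'
  4: (1,3) 2 'ab'
  5: (3,7) 4 'abba'
  6: (7,11) 0 ''
  7: (11,5) 2 'ba'
  8: (5,9) 2 'ba'
  9: (9,0) 4 'baba'
  10: (0,2) 3 'bab'
  11: (2,4) 1 'b'
  12: (4,8) 3 'bba'

[0, 1, 1, 3, 2, 4, 0, 2, 2, 4, 3, 1, 3]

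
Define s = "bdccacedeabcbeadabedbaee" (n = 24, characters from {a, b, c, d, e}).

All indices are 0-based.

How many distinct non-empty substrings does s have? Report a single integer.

277

rank→(start, suffix):
  0 → (9, 'abcbeadabedbaee')
  1 → (16, 'abedbaee')
  2 → (4, 'acedeabcbeadabedbaee')
  3 → (14, 'adabedbaee')
  4 → (21, 'aee')
  5 → (20, 'baee')
  6 → (10, 'bcbeadabedbaee')
  7 → (0, 'bdccacedeabcbeadabedbaee')
  8 → (12, 'beadabedbaee')
  9 → (17, 'bedbaee')
  10 → (3, 'cacedeabcbeadabedbaee')
  11 → (11, 'cbeadabedbaee')
  12 → (2, 'ccacedeabcbeadabedbaee')
  13 → (5, 'cedeabcbeadabedbaee')
  14 → (15, 'dabedbaee')
  15 → (19, 'dbaee')
  16 → (1, 'dccacedeabcbeadabedbaee')
  17 → (7, 'deabcbeadabedbaee')
  18 → (23, 'e')
  19 → (8, 'eabcbeadabedbaee')
  20 → (13, 'eadabedbaee')
  21 → (18, 'edbaee')
  22 → (6, 'edeabcbeadabedbaee')
  23 → (22, 'ee')

SA = [9, 16, 4, 14, 21, 20, 10, 0, 12, 17, 3, 11, 2, 5, 15, 19, 1, 7, 23, 8, 13, 18, 6, 22]
[i] adj suffixes → lcp
  [1] 9/16 → 2 ('ab')
  [2] 16/4 → 1 ('a')
  [3] 4/14 → 1 ('a')
  [4] 14/21 → 1 ('a')
  [5] 21/20 → 0 ('')
  [6] 20/10 → 1 ('b')
  [7] 10/0 → 1 ('b')
  [8] 0/12 → 1 ('b')
  [9] 12/17 → 2 ('be')
  [10] 17/3 → 0 ('')
  [11] 3/11 → 1 ('c')
  [12] 11/2 → 1 ('c')
  [13] 2/5 → 1 ('c')
  [14] 5/15 → 0 ('')
  [15] 15/19 → 1 ('d')
  [16] 19/1 → 1 ('d')
  [17] 1/7 → 1 ('d')
  [18] 7/23 → 0 ('')
  [19] 23/8 → 1 ('e')
  [20] 8/13 → 2 ('ea')
  [21] 13/18 → 1 ('e')
  [22] 18/6 → 2 ('ed')
  [23] 6/22 → 1 ('e')

n(n+1)/2 = 24·25/2 = 300
Σ LCP = 0 + 2 + 1 + 1 + 1 + 0 + 1 + 1 + 1 + 2 + 0 + 1 + 1 + 1 + 0 + 1 + 1 + 1 + 0 + 1 + 2 + 1 + 2 + 1 = 23
distinct = 300 − 23 = 277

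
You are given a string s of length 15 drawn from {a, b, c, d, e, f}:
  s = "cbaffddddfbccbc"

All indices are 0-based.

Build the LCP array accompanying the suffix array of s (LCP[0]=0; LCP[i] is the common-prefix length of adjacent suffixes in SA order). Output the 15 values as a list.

rank | idx | suffix
   0 |   2 | affddddfbccbc
   1 |   1 | baffddddfbccbc
   2 |  13 | bc
   3 |  10 | bccbc
   4 |  14 | c
   5 |   0 | cbaffddddfbccbc
   6 |  12 | cbc
   7 |  11 | ccbc
   8 |   5 | ddddfbccbc
   9 |   6 | dddfbccbc
  10 |   7 | ddfbccbc
  11 |   8 | dfbccbc
  12 |   9 | fbccbc
  13 |   4 | fddddfbccbc
  14 |   3 | ffddddfbccbc

SA = [2, 1, 13, 10, 14, 0, 12, 11, 5, 6, 7, 8, 9, 4, 3]
i: (SA[i-1],SA[i]) lcp shared
  1: (2,1) 0 ''
  2: (1,13) 1 'b'
  3: (13,10) 2 'bc'
  4: (10,14) 0 ''
  5: (14,0) 1 'c'
  6: (0,12) 2 'cb'
  7: (12,11) 1 'c'
  8: (11,5) 0 ''
  9: (5,6) 3 'ddd'
  10: (6,7) 2 'dd'
  11: (7,8) 1 'd'
  12: (8,9) 0 ''
  13: (9,4) 1 'f'
  14: (4,3) 1 'f'

[0, 0, 1, 2, 0, 1, 2, 1, 0, 3, 2, 1, 0, 1, 1]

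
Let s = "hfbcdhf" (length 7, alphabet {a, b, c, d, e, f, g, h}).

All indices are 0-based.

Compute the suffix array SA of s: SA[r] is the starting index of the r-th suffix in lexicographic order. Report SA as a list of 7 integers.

[2, 3, 4, 6, 1, 5, 0]

rank | idx | suffix
   0 |   2 | bcdhf
   1 |   3 | cdhf
   2 |   4 | dhf
   3 |   6 | f
   4 |   1 | fbcdhf
   5 |   5 | hf
   6 |   0 | hfbcdhf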